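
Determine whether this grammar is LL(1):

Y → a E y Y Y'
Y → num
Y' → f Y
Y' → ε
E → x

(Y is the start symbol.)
No. Predict set conflict for Y': { 'f' }

A grammar is LL(1) if for each non-terminal N with multiple productions, the predict sets of those productions are pairwise disjoint, where PREDICT(N → α) = (FIRST(α) \ {ε}) ∪ (FOLLOW(N) if α ⇒* ε).

Relevant sets:
  FOLLOW(Y') = { $, 'f' }

For Y:
  PREDICT(Y → a E y Y Y') = { 'a' }
  PREDICT(Y → num) = { 'num' }
For Y':
  PREDICT(Y' → f Y) = { 'f' }
  PREDICT(Y' → ε) = { $, 'f' }
E has a single production, so nothing to check there.

Conflict found: Predict set conflict for Y': { 'f' }
The grammar is NOT LL(1).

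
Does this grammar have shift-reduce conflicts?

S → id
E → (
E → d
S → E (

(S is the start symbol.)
No shift-reduce conflicts

A shift-reduce conflict occurs when an LR(0) state has both:
  - a complete (reduce) item [A → α .] (dot at the end), and
  - a shift item [B → β . c γ] (dot before a terminal).

Augment with S' → S and build the canonical LR(0) collection (I0 = CLOSURE({[S' → . S]}), then GOTO on every symbol after a dot until no new states appear). It has 7 states:
  I0: { [E → . (], [E → . d], [S → . E (], [S → . id], [S' → . S] }  — shift
  I1: { [E → ( .] }  — reduce
  I2: { [S → E . (] }  — shift
  I3: { [S' → S .] }  — accept
  I4: { [E → d .] }  — reduce
  I5: { [S → id .] }  — reduce
  I6: { [S → E ( .] }  — reduce

No state contains both a complete item and a shift item.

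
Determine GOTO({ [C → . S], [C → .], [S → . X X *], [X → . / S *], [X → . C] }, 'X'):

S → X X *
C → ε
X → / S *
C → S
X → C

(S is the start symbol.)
{ [C → . S], [C → .], [S → . X X *], [S → X . X *], [X → . / S *], [X → . C] }

GOTO(I, 'X') = CLOSURE({ [A → αX.β] : [A → α.Xβ] ∈ I, X = 'X' })

Items with dot before 'X', with the dot advanced:
  [S → . X X *] → [S → X . X *]
Closure of the advanced items:
  [S → X . X *] has the dot before X: add [X → . / S *], [X → . C]
  [X → . C] has the dot before C: add [C → .], [C → . S]
  [C → . S] has the dot before S: add [S → . X X *]

GOTO = { [C → . S], [C → .], [S → . X X *], [S → X . X *], [X → . / S *], [X → . C] }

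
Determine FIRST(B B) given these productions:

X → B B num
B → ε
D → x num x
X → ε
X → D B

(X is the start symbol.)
{ ε }

FIRST sets of the non-terminals involved (from the grammar, by fixed-point iteration):
  FIRST(B) = { ε }

To compute FIRST(B B), process the symbols left to right:
Symbol B is a non-terminal. Add FIRST(B) \ {ε} = { }
B is nullable (ε ∈ FIRST(B)), continue to the next symbol.
Symbol B is a non-terminal. Add FIRST(B) \ {ε} = { }
B is nullable (ε ∈ FIRST(B)), continue to the next symbol.
All symbols are nullable, so ε is in the result.
FIRST(B B) = { ε }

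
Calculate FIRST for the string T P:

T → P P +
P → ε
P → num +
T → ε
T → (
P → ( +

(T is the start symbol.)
FIRST sets of the non-terminals involved (from the grammar, by fixed-point iteration):
  FIRST(T) = { '(', '+', 'num', ε }
  FIRST(P) = { '(', 'num', ε }

To compute FIRST(T P), process the symbols left to right:
Symbol T is a non-terminal. Add FIRST(T) \ {ε} = { '(', '+', 'num' }
T is nullable (ε ∈ FIRST(T)), continue to the next symbol.
Symbol P is a non-terminal. Add FIRST(P) \ {ε} = { '(', 'num' }
P is nullable (ε ∈ FIRST(P)), continue to the next symbol.
All symbols are nullable, so ε is in the result.
FIRST(T P) = { '(', '+', 'num', ε }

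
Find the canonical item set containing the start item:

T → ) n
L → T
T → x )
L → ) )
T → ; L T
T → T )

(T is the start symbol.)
First, augment the grammar with T' → T
I₀ = CLOSURE({ [T' → . T] }):
  [T' → . T] has the dot before T: add [T → . ) n], [T → . x )], [T → . ; L T], [T → . T )]
No further items can be added.

I₀ = { [T → . ) n], [T → . ; L T], [T → . T )], [T → . x )], [T' → . T] }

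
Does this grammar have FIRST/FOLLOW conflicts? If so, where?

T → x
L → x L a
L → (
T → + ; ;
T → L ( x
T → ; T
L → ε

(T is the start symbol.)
Nullable non-terminals: L.

L: nullable alternative(s) L → ε; FOLLOW(L) = { '(', 'a' }
  L → x L a: FIRST \ {ε} = { 'x' } — disjoint from FOLLOW(L)
  L → (: FIRST \ {ε} = { '(' } — overlaps FOLLOW(L) on { '(' }: CONFLICT
  L → ε: FIRST \ {ε} = { } — this is the only nullable alternative, skip

T has no nullable alternative, so no FIRST/FOLLOW check is needed there.

So the grammar has 1 FIRST/FOLLOW conflict (marked CONFLICT above).

Answer: Yes. L → '(' with FOLLOW(L) on { '(' }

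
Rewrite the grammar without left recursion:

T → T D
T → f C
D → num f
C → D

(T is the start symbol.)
T → f C T'
T' → D T'
T' → ε
D → num f
C → D

T is directly left-recursive. The standard transformation for
  A → A α₁ | ... | A α_m | β₁ | ... | β_n
is
  A  → β₁ A' | ... | β_n A'
  A' → α₁ A' | ... | α_m A' | ε

T → f C becomes T → f C T'
T → T D becomes T' → D T'
Add T' → ε

Productions for other non-terminals are unchanged:
  D → num f
  C → D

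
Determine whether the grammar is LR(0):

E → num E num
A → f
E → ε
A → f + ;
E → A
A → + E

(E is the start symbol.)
No. Shift-reduce conflict between [E → .] and [A → . + E]

Augment with E' → E and build the canonical LR(0) collection (I0 = CLOSURE({[E' → . E]}), then GOTO on every symbol after a dot until no new states appear). It has 11 states:
  I0: { [A → . + E], [A → . f + ;], [A → . f], [E → . A], [E → . num E num], [E → .], [E' → . E] }  — shift, reduce
  I1: { [A → + . E], [A → . + E], [A → . f + ;], [A → . f], [E → . A], [E → . num E num], [E → .] }  — shift, reduce
  I2: { [E → A .] }  — reduce
  I3: { [E' → E .] }  — accept
  I4: { [A → f . + ;], [A → f .] }  — shift, reduce
  I5: { [A → . + E], [A → . f + ;], [A → . f], [E → . A], [E → . num E num], [E → .], [E → num . E num] }  — shift, reduce
  I6: { [E → num E . num] }  — shift
  I7: { [E → num E num .] }  — reduce
  I8: { [A → f + . ;] }  — shift
  I9: { [A → f + ; .] }  — reduce
  I10: { [A → + E .] }  — reduce

Conflict in state I0:
  Shift-reduce conflict between [E → .] and [A → . + E]
So the grammar is NOT LR(0).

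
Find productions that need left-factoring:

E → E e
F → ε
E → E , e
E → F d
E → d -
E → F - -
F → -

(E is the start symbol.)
Left-factoring is needed when two productions for the same non-terminal
share a common prefix on the right-hand side.

Productions for E:
  E → E e
  E → E , e
  E → F d
  E → d -
  E → F - -
Productions for F:
  F → ε
  F → -

Found common prefix 'E' in productions for E
Found common prefix 'F' in productions for E

Answer: Yes, E has productions with common prefix 'E'; E has productions with common prefix 'F'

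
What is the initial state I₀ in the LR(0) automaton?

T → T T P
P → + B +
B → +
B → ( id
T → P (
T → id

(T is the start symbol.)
{ [P → . + B +], [T → . P (], [T → . T T P], [T → . id], [T' → . T] }

First, augment the grammar with T' → T
I₀ = CLOSURE({ [T' → . T] }):
  [T' → . T] has the dot before T: add [T → . T T P], [T → . P (], [T → . id]
  [T → . P (] has the dot before P: add [P → . + B +]
No further items can be added.

I₀ = { [P → . + B +], [T → . P (], [T → . T T P], [T → . id], [T' → . T] }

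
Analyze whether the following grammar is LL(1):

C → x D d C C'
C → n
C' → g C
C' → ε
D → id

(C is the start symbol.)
A grammar is LL(1) if for each non-terminal N with multiple productions, the predict sets of those productions are pairwise disjoint, where PREDICT(N → α) = (FIRST(α) \ {ε}) ∪ (FOLLOW(N) if α ⇒* ε).

Relevant sets:
  FOLLOW(C') = { $, 'g' }

For C:
  PREDICT(C → x D d C C') = { 'x' }
  PREDICT(C → n) = { 'n' }
For C':
  PREDICT(C' → g C) = { 'g' }
  PREDICT(C' → ε) = { $, 'g' }
D has a single production, so nothing to check there.

Conflict found: Predict set conflict for C': { 'g' }
The grammar is NOT LL(1).

Answer: No. Predict set conflict for C': { 'g' }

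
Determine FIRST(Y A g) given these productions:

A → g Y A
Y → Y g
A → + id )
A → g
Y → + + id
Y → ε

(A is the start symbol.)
FIRST sets of the non-terminals involved (from the grammar, by fixed-point iteration):
  FIRST(Y) = { '+', 'g', ε }
  FIRST(A) = { '+', 'g' }

To compute FIRST(Y A g), process the symbols left to right:
Symbol Y is a non-terminal. Add FIRST(Y) \ {ε} = { '+', 'g' }
Y is nullable (ε ∈ FIRST(Y)), continue to the next symbol.
Symbol A is a non-terminal. Add FIRST(A) \ {ε} = { '+', 'g' }
A is not nullable (ε ∉ FIRST(A)), so stop here.
FIRST(Y A g) = { '+', 'g' }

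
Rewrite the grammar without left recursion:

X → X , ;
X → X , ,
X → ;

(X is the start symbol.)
X is directly left-recursive. The standard transformation for
  A → A α₁ | ... | A α_m | β₁ | ... | β_n
is
  A  → β₁ A' | ... | β_n A'
  A' → α₁ A' | ... | α_m A' | ε

X → ; becomes X → ; X'
X → X , ; becomes X' → , ; X'
X → X , , becomes X' → , , X'
Add X' → ε

Resulting grammar:
X → ; X'
X' → , ; X'
X' → , , X'
X' → ε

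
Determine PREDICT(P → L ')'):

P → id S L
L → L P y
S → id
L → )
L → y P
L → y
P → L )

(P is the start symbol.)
PREDICT(P → L ')') = (FIRST(RHS) \ {ε}) ∪ (FOLLOW(P) if ε ∈ FIRST(RHS), i.e. RHS ⇒* ε)
FIRST(L) = { ')', 'y' }
FIRST(L ')') = { ')', 'y' }
ε ∉ FIRST(L ')'), so FOLLOW(P) is not added.
PREDICT(P → L ')') = { ')', 'y' }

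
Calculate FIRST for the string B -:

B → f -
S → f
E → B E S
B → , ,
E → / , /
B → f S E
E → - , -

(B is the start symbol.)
{ ',', 'f' }

FIRST sets of the non-terminals involved (from the grammar, by fixed-point iteration):
  FIRST(B) = { ',', 'f' }

To compute FIRST(B -), process the symbols left to right:
Symbol B is a non-terminal. Add FIRST(B) \ {ε} = { ',', 'f' }
B is not nullable (ε ∉ FIRST(B)), so stop here.
FIRST(B -) = { ',', 'f' }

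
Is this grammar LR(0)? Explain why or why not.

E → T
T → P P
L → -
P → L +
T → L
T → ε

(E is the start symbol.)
No. Shift-reduce conflict between [T → .] and [L → . -]

Augment with E' → E and build the canonical LR(0) collection (I0 = CLOSURE({[E' → . E]}), then GOTO on every symbol after a dot until no new states appear). It has 9 states:
  I0: { [E → . T], [E' → . E], [L → . -], [P → . L +], [T → . L], [T → . P P], [T → .] }  — shift, reduce
  I1: { [L → - .] }  — reduce
  I2: { [E' → E .] }  — accept
  I3: { [P → L . +], [T → L .] }  — shift, reduce
  I4: { [L → . -], [P → . L +], [T → P . P] }  — shift
  I5: { [E → T .] }  — reduce
  I6: { [P → L . +] }  — shift
  I7: { [T → P P .] }  — reduce
  I8: { [P → L + .] }  — reduce

Conflict in state I0:
  Shift-reduce conflict between [T → .] and [L → . -]
So the grammar is NOT LR(0).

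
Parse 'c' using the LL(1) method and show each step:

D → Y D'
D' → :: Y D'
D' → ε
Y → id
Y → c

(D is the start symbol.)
LL(1) parsing maintains a stack (initially the start symbol over $) and the input. At each step: if the stack top is a terminal, match it against the current input token; if it is a non-terminal N, replace it with the RHS of M[N, lookahead] (the unique production whose predict set contains the lookahead).

Stack is shown with the top on the left.

Stack   Input  Action
---------------------
D $     c $    output D → Y D'
Y D' $  c $    output Y → c
c D' $  c $    match 'c'
D' $    $      output D' → ε
$       $      accept

The string is accepted.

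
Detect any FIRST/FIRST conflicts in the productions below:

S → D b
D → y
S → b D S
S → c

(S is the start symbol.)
No FIRST/FIRST conflicts.

FIRST sets of the non-terminals at (or reachable through a nullable prefix from) the front of some alternative:
  FIRST(D) = { 'y' }

Productions for S:
  S → D b: FIRST = { 'y' }
  S → b D S: FIRST = { 'b' }
  S → c: FIRST = { 'c' }
D has only one production, so no FIRST/FIRST conflict is possible there.

All alternatives of each non-terminal have pairwise disjoint FIRST sets.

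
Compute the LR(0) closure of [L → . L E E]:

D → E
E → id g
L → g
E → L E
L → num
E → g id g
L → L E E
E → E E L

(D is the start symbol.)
To compute CLOSURE, for each item [A → α.Bβ] where B is a non-terminal, add [B → .γ] for all productions B → γ; repeat for the newly added items until nothing changes.

Start with: [L → . L E E]
  [L → . L E E] has the dot before L: add [L → . g], [L → . num]
No further items can be added.

CLOSURE = { [L → . L E E], [L → . g], [L → . num] }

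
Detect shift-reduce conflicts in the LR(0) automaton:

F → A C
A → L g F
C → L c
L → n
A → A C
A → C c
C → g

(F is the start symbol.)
No shift-reduce conflicts

A shift-reduce conflict occurs when an LR(0) state has both:
  - a complete (reduce) item [A → α .] (dot at the end), and
  - a shift item [B → β . c γ] (dot before a terminal).

Augment with F' → F and build the canonical LR(0) collection (I0 = CLOSURE({[F' → . F]}), then GOTO on every symbol after a dot until no new states appear). It has 13 states:
  I0: { [A → . A C], [A → . C c], [A → . L g F], [C → . L c], [C → . g], [F → . A C], [F' → . F], [L → . n] }  — shift
  I1: { [A → A . C], [C → . L c], [C → . g], [F → A . C], [L → . n] }  — shift
  I2: { [A → C . c] }  — shift
  I3: { [F' → F .] }  — accept
  I4: { [A → L . g F], [C → L . c] }  — shift
  I5: { [C → g .] }  — reduce
  I6: { [L → n .] }  — reduce
  I7: { [C → L c .] }  — reduce
  I8: { [A → . A C], [A → . C c], [A → . L g F], [A → L g . F], [C → . L c], [C → . g], [F → . A C], [L → . n] }  — shift
  I9: { [A → L g F .] }  — reduce
  I10: { [A → C c .] }  — reduce
  I11: { [A → A C .], [F → A C .] }  — 2 reduces
  I12: { [C → L . c] }  — shift

No state contains both a complete item and a shift item.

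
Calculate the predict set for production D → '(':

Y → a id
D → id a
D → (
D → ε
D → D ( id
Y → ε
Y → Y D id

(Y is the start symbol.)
{ '(' }

PREDICT(D → '(') = (FIRST(RHS) \ {ε}) ∪ (FOLLOW(D) if ε ∈ FIRST(RHS), i.e. RHS ⇒* ε)
FIRST('(') = { '(' }
ε ∉ FIRST('('), so FOLLOW(D) is not added.
PREDICT(D → '(') = { '(' }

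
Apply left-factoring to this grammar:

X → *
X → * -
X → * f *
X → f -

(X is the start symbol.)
Left-factoring transforms A → αβ₁ | αβ₂ into A → αA' and A' → β₁ | β₂
(α is the longest common prefix among the alternatives). Repeat until
no nonterminal has two alternatives with a common prefix.

Round 1: X has alternatives sharing prefix '*'. Introduce X': X → * X'
  Add: X' → ε
  Add: X' → -
  Add: X' → f *

No remaining common prefixes — done.

Resulting grammar:
X → * X'
X' → ε
X' → -
X' → f *
X → f -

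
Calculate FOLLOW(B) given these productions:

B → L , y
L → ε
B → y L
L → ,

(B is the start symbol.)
To compute FOLLOW(B), find every occurrence of B on a right-hand side N → α B β: add FIRST(β) \ {ε}, and if β is empty or nullable also add FOLLOW(N). Iterate to a fixed point.

B is the start symbol, so $ ∈ FOLLOW(B).
B does not occur on any right-hand side.

Taking the union: FOLLOW(B) = { $ }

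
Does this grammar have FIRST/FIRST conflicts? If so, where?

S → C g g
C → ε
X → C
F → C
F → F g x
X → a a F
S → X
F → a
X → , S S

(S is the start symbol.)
Yes. F → F g x / F → a on { 'a' }

FIRST sets of the non-terminals at (or reachable through a nullable prefix from) the front of some alternative:
  FIRST(C) = { ε }
  FIRST(X) = { ',', 'a', ε }
  FIRST(F) = { 'a', 'g', ε }

Productions for S:
  S → C g g: FIRST = { 'g' }
  S → X: FIRST = { ',', 'a', ε }
Productions for X:
  X → C: FIRST = { ε }
  X → a a F: FIRST = { 'a' }
  X → , S S: FIRST = { ',' }
Productions for F:
  F → C: FIRST = { ε }
  F → F g x: FIRST = { 'a', 'g' }
  F → a: FIRST = { 'a' }
C has only one production, so no FIRST/FIRST conflict is possible there.

Conflict for F: F → F g x and F → a
  Overlap: { 'a' }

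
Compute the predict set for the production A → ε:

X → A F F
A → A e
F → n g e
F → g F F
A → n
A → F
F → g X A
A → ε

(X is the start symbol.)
PREDICT(A → ε) = (FIRST(RHS) \ {ε}) ∪ (FOLLOW(A) if ε ∈ FIRST(RHS), i.e. RHS ⇒* ε)
The right-hand side is ε (FIRST(ε) = { ε }), so the predict set is FOLLOW(A) = { $, 'e', 'g', 'n' }
PREDICT(A → ε) = { $, 'e', 'g', 'n' }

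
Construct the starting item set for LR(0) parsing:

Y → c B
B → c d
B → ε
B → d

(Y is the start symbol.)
First, augment the grammar with Y' → Y
I₀ = CLOSURE({ [Y' → . Y] }):
  [Y' → . Y] has the dot before Y: add [Y → . c B]
No further items can be added.

I₀ = { [Y → . c B], [Y' → . Y] }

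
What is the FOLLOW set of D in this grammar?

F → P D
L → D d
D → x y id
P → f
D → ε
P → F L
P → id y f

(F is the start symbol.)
{ $, 'd', 'x' }

To compute FOLLOW(D), find every occurrence of D on a right-hand side N → α D β: add FIRST(β) \ {ε}, and if β is empty or nullable also add FOLLOW(N). Iterate to a fixed point.

In F → P D: D is at the end, add FOLLOW(F)
In L → D d: D is followed by d, add FIRST(d) \ {ε} = { 'd' }

The FOLLOW sets referred to above (computed the same way, to a fixed point):
  FOLLOW(F) = { $, 'd', 'x' }

Taking the union: FOLLOW(D) = { $, 'd', 'x' }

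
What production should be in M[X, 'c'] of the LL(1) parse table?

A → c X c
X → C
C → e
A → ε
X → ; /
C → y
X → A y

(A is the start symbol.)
To find M[X, 'c'], we find productions for X where 'c' is in the predict set (PREDICT(N → α) = (FIRST(α) \ {ε}) ∪ (FOLLOW(N) if α ⇒* ε)).

Relevant sets:
  FIRST(C) = { 'e', 'y' }
  FIRST(A) = { 'c', ε }

X → C: PREDICT = { 'e', 'y' }
X → ; /: PREDICT = { ';' }
X → A y: PREDICT = { 'c', 'y' }
  'c' is in predict set, so this production goes in M[X, 'c']

M[X, 'c'] = X → A y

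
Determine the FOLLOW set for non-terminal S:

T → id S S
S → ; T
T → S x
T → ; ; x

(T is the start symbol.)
In T → id S S: S is followed by S, add FIRST(S) \ {ε} = { ';' }
In T → id S S: S is at the end, add FOLLOW(T)
In T → S x: S is followed by x, add FIRST(x) \ {ε} = { 'x' }

The FOLLOW sets referred to above (computed the same way, to a fixed point):
  FOLLOW(T) = { $, ';', 'x' }

Taking the union: FOLLOW(S) = { $, ';', 'x' }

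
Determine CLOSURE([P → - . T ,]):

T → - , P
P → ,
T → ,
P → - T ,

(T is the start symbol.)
{ [P → - . T ,], [T → . ,], [T → . - , P] }

To compute CLOSURE, for each item [A → α.Bβ] where B is a non-terminal, add [B → .γ] for all productions B → γ; repeat for the newly added items until nothing changes.

Start with: [P → - . T ,]
  [P → - . T ,] has the dot before T: add [T → . - , P], [T → . ,]
No further items can be added.

CLOSURE = { [P → - . T ,], [T → . ,], [T → . - , P] }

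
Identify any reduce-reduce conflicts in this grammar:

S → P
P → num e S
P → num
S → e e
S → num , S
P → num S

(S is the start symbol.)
No reduce-reduce conflicts

Augment with S' → S and build the canonical LR(0) collection (I0 = CLOSURE({[S' → . S]}), then GOTO on every symbol after a dot until no new states appear). It has 12 states:
  I0: { [P → . num S], [P → . num e S], [P → . num], [S → . P], [S → . e e], [S → . num , S], [S' → . S] }  — shift
  I1: { [S → P .] }  — reduce
  I2: { [S' → S .] }  — accept
  I3: { [S → e . e] }  — shift
  I4: { [P → . num S], [P → . num e S], [P → . num], [P → num . S], [P → num . e S], [P → num .], [S → . P], [S → . e e], [S → . num , S], [S → num . , S] }  — shift, reduce
  I5: { [P → . num S], [P → . num e S], [P → . num], [S → . P], [S → . e e], [S → . num , S], [S → num , . S] }  — shift
  I6: { [P → num S .] }  — reduce
  I7: { [P → . num S], [P → . num e S], [P → . num], [P → num e . S], [S → . P], [S → . e e], [S → . num , S], [S → e . e] }  — shift
  I8: { [P → num e S .] }  — reduce
  I9: { [S → e . e], [S → e e .] }  — shift, reduce
  I10: { [S → e e .] }  — reduce
  I11: { [S → num , S .] }  — reduce

No state contains more than one complete item.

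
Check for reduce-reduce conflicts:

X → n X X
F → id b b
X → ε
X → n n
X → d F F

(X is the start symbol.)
Yes — I5: [X → .] vs [X → n n .]

A reduce-reduce conflict occurs when an LR(0) state has two complete items [A → α .] and [B → β .] — both call for a reduction, and with no lookahead the parser cannot choose between them.

Augment with X' → X and build the canonical LR(0) collection (I0 = CLOSURE({[X' → . X]}), then GOTO on every symbol after a dot until no new states appear). It has 12 states:
  I0: { [X → . d F F], [X → . n X X], [X → . n n], [X → .], [X' → . X] }  — shift, reduce
  I1: { [X' → X .] }  — accept
  I2: { [F → . id b b], [X → d . F F] }  — shift
  I3: { [X → . d F F], [X → . n X X], [X → . n n], [X → .], [X → n . X X], [X → n . n] }  — shift, reduce
  I4: { [X → . d F F], [X → . n X X], [X → . n n], [X → .], [X → n X . X] }  — shift, reduce
  I5: { [X → . d F F], [X → . n X X], [X → . n n], [X → .], [X → n . X X], [X → n . n], [X → n n .] }  — shift, 2 reduces
  I6: { [X → n X X .] }  — reduce
  I7: { [F → . id b b], [X → d F . F] }  — shift
  I8: { [F → id . b b] }  — shift
  I9: { [F → id b . b] }  — shift
  I10: { [F → id b b .] }  — reduce
  I11: { [X → d F F .] }  — reduce

I5 contains complete items [X → .], [X → n n .] — reduce-reduce conflict.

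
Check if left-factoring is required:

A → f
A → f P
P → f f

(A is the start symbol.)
Yes, A has productions with common prefix 'f'

Left-factoring is needed when two productions for the same non-terminal
share a common prefix on the right-hand side.

Productions for A:
  A → f
  A → f P

Found common prefix 'f' in productions for A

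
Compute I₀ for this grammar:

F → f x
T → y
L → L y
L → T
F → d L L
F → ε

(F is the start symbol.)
{ [F → . d L L], [F → . f x], [F → .], [F' → . F] }

First, augment the grammar with F' → F
I₀ = CLOSURE({ [F' → . F] }):
  [F' → . F] has the dot before F: add [F → . f x], [F → . d L L], [F → .]
No further items can be added.

I₀ = { [F → . d L L], [F → . f x], [F → .], [F' → . F] }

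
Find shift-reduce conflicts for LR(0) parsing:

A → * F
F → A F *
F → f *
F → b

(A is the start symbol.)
No shift-reduce conflicts

A shift-reduce conflict occurs when an LR(0) state has both:
  - a complete (reduce) item [A → α .] (dot at the end), and
  - a shift item [B → β . c γ] (dot before a terminal).

Augment with A' → A and build the canonical LR(0) collection (I0 = CLOSURE({[A' → . A]}), then GOTO on every symbol after a dot until no new states appear). It has 10 states:
  I0: { [A → . * F], [A' → . A] }  — shift
  I1: { [A → * . F], [A → . * F], [F → . A F *], [F → . b], [F → . f *] }  — shift
  I2: { [A' → A .] }  — accept
  I3: { [A → . * F], [F → . A F *], [F → . b], [F → . f *], [F → A . F *] }  — shift
  I4: { [A → * F .] }  — reduce
  I5: { [F → b .] }  — reduce
  I6: { [F → f . *] }  — shift
  I7: { [F → f * .] }  — reduce
  I8: { [F → A F . *] }  — shift
  I9: { [F → A F * .] }  — reduce

No state contains both a complete item and a shift item.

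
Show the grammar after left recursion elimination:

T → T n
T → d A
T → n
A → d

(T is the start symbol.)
T → d A T'
T → n T'
T' → n T'
T' → ε
A → d

T is directly left-recursive. The standard transformation for
  A → A α₁ | ... | A α_m | β₁ | ... | β_n
is
  A  → β₁ A' | ... | β_n A'
  A' → α₁ A' | ... | α_m A' | ε

T → d A becomes T → d A T'
T → n becomes T → n T'
T → T n becomes T' → n T'
Add T' → ε

Productions for other non-terminals are unchanged:
  A → d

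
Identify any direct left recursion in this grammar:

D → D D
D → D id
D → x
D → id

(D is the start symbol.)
Yes, D is left-recursive

Direct left recursion occurs when N → N α for some non-terminal N (the right-hand side begins with the left-hand side itself).

D → D D: LEFT RECURSIVE (starts with D)
D → D id: LEFT RECURSIVE (starts with D)
D → x: starts with x
D → id: starts with id

The grammar has direct left recursion on: D.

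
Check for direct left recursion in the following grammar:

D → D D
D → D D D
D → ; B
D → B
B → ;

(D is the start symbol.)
Yes, D is left-recursive

Direct left recursion occurs when N → N α for some non-terminal N (the right-hand side begins with the left-hand side itself).

D → D D: LEFT RECURSIVE (starts with D)
D → D D D: LEFT RECURSIVE (starts with D)
D → ; B: starts with ';'
D → B: starts with B
B → ;: starts with ';'

The grammar has direct left recursion on: D.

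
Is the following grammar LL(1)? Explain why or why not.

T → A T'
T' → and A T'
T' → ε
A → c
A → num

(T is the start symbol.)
A grammar is LL(1) if for each non-terminal N with multiple productions, the predict sets of those productions are pairwise disjoint, where PREDICT(N → α) = (FIRST(α) \ {ε}) ∪ (FOLLOW(N) if α ⇒* ε).

Relevant sets:
  FOLLOW(T') = { $ }

For T':
  PREDICT(T' → and A T') = { 'and' }
  PREDICT(T' → ε) = { $ }
For A:
  PREDICT(A → c) = { 'c' }
  PREDICT(A → num) = { 'num' }
T has a single production, so nothing to check there.

All predict sets are disjoint. The grammar IS LL(1).

Answer: Yes, the grammar is LL(1).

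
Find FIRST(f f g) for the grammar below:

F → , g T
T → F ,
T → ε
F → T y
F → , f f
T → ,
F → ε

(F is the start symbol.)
To compute FIRST(f f g), process the symbols left to right:
Symbol f is a terminal. Add 'f' and stop.
FIRST(f f g) = { 'f' }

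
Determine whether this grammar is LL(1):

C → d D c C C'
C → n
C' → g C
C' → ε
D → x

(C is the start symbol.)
No. Predict set conflict for C': { 'g' }

A grammar is LL(1) if for each non-terminal N with multiple productions, the predict sets of those productions are pairwise disjoint, where PREDICT(N → α) = (FIRST(α) \ {ε}) ∪ (FOLLOW(N) if α ⇒* ε).

Relevant sets:
  FOLLOW(C') = { $, 'g' }

For C:
  PREDICT(C → d D c C C') = { 'd' }
  PREDICT(C → n) = { 'n' }
For C':
  PREDICT(C' → g C) = { 'g' }
  PREDICT(C' → ε) = { $, 'g' }
D has a single production, so nothing to check there.

Conflict found: Predict set conflict for C': { 'g' }
The grammar is NOT LL(1).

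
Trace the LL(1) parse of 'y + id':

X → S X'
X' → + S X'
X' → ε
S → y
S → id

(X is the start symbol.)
LL(1) parsing maintains a stack (initially the start symbol over $) and the input. At each step: if the stack top is a terminal, match it against the current input token; if it is a non-terminal N, replace it with the RHS of M[N, lookahead] (the unique production whose predict set contains the lookahead).

Stack is shown with the top on the left.

Stack     Input     Action
--------------------------
X $       y + id $  output X → S X'
S X' $    y + id $  output S → y
y X' $    y + id $  match 'y'
X' $      + id $    output X' → + S X'
+ S X' $  + id $    match '+'
S X' $    id $      output S → id
id X' $   id $      match 'id'
X' $      $         output X' → ε
$         $         accept

The string is accepted.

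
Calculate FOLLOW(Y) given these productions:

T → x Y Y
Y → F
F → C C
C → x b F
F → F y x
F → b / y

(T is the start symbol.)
In T → x Y Y: Y is followed by Y, add FIRST(Y) \ {ε} = { 'b', 'x' }
In T → x Y Y: Y is at the end, add FOLLOW(T)

The FOLLOW sets referred to above (computed the same way, to a fixed point):
  FOLLOW(T) = { $ }

Taking the union: FOLLOW(Y) = { $, 'b', 'x' }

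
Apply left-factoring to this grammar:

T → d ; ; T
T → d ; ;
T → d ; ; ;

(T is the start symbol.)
T → d ; ; T'
T' → T
T' → ε
T' → ;

Left-factoring transforms A → αβ₁ | αβ₂ into A → αA' and A' → β₁ | β₂
(α is the longest common prefix among the alternatives). Repeat until
no nonterminal has two alternatives with a common prefix.

Round 1: T has alternatives sharing prefix 'd ; ;'. Introduce T': T → d ; ; T'
  Add: T' → T
  Add: T' → ε
  Add: T' → ;

No remaining common prefixes — done.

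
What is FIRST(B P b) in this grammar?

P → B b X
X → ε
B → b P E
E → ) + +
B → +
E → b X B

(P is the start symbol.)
FIRST sets of the non-terminals involved (from the grammar, by fixed-point iteration):
  FIRST(B) = { '+', 'b' }

To compute FIRST(B P b), process the symbols left to right:
Symbol B is a non-terminal. Add FIRST(B) \ {ε} = { '+', 'b' }
B is not nullable (ε ∉ FIRST(B)), so stop here.
FIRST(B P b) = { '+', 'b' }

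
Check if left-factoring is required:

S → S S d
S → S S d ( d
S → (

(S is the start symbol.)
Yes, S has productions with common prefix 'S S d'

Left-factoring is needed when two productions for the same non-terminal
share a common prefix on the right-hand side.

Productions for S:
  S → S S d
  S → S S d ( d
  S → (

Found common prefix 'S S d' in productions for S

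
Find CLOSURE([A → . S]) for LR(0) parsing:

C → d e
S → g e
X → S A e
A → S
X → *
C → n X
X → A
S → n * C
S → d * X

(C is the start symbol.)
To compute CLOSURE, for each item [A → α.Bβ] where B is a non-terminal, add [B → .γ] for all productions B → γ; repeat for the newly added items until nothing changes.

Start with: [A → . S]
  [A → . S] has the dot before S: add [S → . g e], [S → . n * C], [S → . d * X]
No further items can be added.

CLOSURE = { [A → . S], [S → . d * X], [S → . g e], [S → . n * C] }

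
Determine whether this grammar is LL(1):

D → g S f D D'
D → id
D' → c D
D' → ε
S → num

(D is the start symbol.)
Relevant sets:
  FOLLOW(D') = { $, 'c' }

For D:
  PREDICT(D → g S f D D') = { 'g' }
  PREDICT(D → id) = { 'id' }
For D':
  PREDICT(D' → c D) = { 'c' }
  PREDICT(D' → ε) = { $, 'c' }
S has a single production, so nothing to check there.

Conflict found: Predict set conflict for D': { 'c' }
The grammar is NOT LL(1).

Answer: No. Predict set conflict for D': { 'c' }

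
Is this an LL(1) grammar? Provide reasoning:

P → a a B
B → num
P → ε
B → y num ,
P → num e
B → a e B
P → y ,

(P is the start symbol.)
A grammar is LL(1) if for each non-terminal N with multiple productions, the predict sets of those productions are pairwise disjoint, where PREDICT(N → α) = (FIRST(α) \ {ε}) ∪ (FOLLOW(N) if α ⇒* ε).

Relevant sets:
  FOLLOW(P) = { $ }

For P:
  PREDICT(P → a a B) = { 'a' }
  PREDICT(P → ε) = { $ }
  PREDICT(P → num e) = { 'num' }
  PREDICT(P → y ',') = { 'y' }
For B:
  PREDICT(B → num) = { 'num' }
  PREDICT(B → y num ',') = { 'y' }
  PREDICT(B → a e B) = { 'a' }

All predict sets are disjoint. The grammar IS LL(1).

Answer: Yes, the grammar is LL(1).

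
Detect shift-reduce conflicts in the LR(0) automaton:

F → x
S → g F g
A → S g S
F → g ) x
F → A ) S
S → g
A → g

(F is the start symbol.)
A shift-reduce conflict occurs when an LR(0) state has both:
  - a complete (reduce) item [A → α .] (dot at the end), and
  - a shift item [B → β . c γ] (dot before a terminal).

Augment with F' → F and build the canonical LR(0) collection (I0 = CLOSURE({[F' → . F]}), then GOTO on every symbol after a dot until no new states appear). It has 15 states:
  I0: { [A → . S g S], [A → . g], [F → . A ) S], [F → . g ) x], [F → . x], [F' → . F], [S → . g F g], [S → . g] }  — shift
  I1: { [F → A . ) S] }  — shift
  I2: { [F' → F .] }  — accept
  I3: { [A → S . g S] }  — shift
  I4: { [A → . S g S], [A → . g], [A → g .], [F → . A ) S], [F → . g ) x], [F → . x], [F → g . ) x], [S → . g F g], [S → . g], [S → g . F g], [S → g .] }  — shift, 2 reduces
  I5: { [F → x .] }  — reduce
  I6: { [F → g ) . x] }  — shift
  I7: { [S → g F . g] }  — shift
  I8: { [S → g F g .] }  — reduce
  I9: { [F → g ) x .] }  — reduce
  I10: { [A → S g . S], [S → . g F g], [S → . g] }  — shift
  I11: { [A → S g S .] }  — reduce
  I12: { [A → . S g S], [A → . g], [F → . A ) S], [F → . g ) x], [F → . x], [S → . g F g], [S → . g], [S → g . F g], [S → g .] }  — shift, reduce
  I13: { [F → A ) . S], [S → . g F g], [S → . g] }  — shift
  I14: { [F → A ) S .] }  — reduce

I4 contains reduce items [A → g .], [S → g .] and shift items [A → . g], [F → . g ) x], [F → g . ) x], [F → . x], [S → . g], [S → . g F g] — shift-reduce conflict.
I12 contains reduce item [S → g .] and shift items [A → . g], [F → . g ) x], [F → . x], [S → . g], [S → . g F g] — shift-reduce conflict.

Answer: Yes — I4: [A → g .] vs [A → . g]; I12: [S → g .] vs [A → . g]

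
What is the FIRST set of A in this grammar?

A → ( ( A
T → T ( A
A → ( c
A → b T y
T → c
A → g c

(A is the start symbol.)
{ '(', 'b', 'g' }

To compute FIRST(A), examine every production with A on the left-hand side, reading each right-hand side left to right until a non-nullable symbol is reached.

From A → ( ( A:
  - '(' is a terminal: add '(' and stop
From A → ( c:
  - '(' is a terminal: add '(' and stop
From A → b T y:
  - b is a terminal: add 'b' and stop
From A → g c:
  - g is a terminal: add 'g' and stop

Collecting: FIRST(A) = { '(', 'b', 'g' }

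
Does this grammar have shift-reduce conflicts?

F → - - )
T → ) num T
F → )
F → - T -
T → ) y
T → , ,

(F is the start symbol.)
Augment with F' → F and build the canonical LR(0) collection (I0 = CLOSURE({[F' → . F]}), then GOTO on every symbol after a dot until no new states appear). It has 14 states:
  I0: { [F → . )], [F → . - - )], [F → . - T -], [F' → . F] }  — shift
  I1: { [F → ) .] }  — reduce
  I2: { [F → - . - )], [F → - . T -], [T → . ) num T], [T → . ) y], [T → . , ,] }  — shift
  I3: { [F' → F .] }  — accept
  I4: { [T → ) . num T], [T → ) . y] }  — shift
  I5: { [T → , . ,] }  — shift
  I6: { [F → - - . )] }  — shift
  I7: { [F → - T . -] }  — shift
  I8: { [F → - T - .] }  — reduce
  I9: { [F → - - ) .] }  — reduce
  I10: { [T → , , .] }  — reduce
  I11: { [T → ) num . T], [T → . ) num T], [T → . ) y], [T → . , ,] }  — shift
  I12: { [T → ) y .] }  — reduce
  I13: { [T → ) num T .] }  — reduce

No state contains both a complete item and a shift item.

Answer: No shift-reduce conflicts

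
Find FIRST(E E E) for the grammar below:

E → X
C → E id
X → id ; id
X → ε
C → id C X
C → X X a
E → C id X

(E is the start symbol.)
FIRST sets of the non-terminals involved (from the grammar, by fixed-point iteration):
  FIRST(E) = { 'a', 'id', ε }

To compute FIRST(E E E), process the symbols left to right:
Symbol E is a non-terminal. Add FIRST(E) \ {ε} = { 'a', 'id' }
E is nullable (ε ∈ FIRST(E)), continue to the next symbol.
Symbol E is a non-terminal. Add FIRST(E) \ {ε} = { 'a', 'id' }
E is nullable (ε ∈ FIRST(E)), continue to the next symbol.
Symbol E is a non-terminal. Add FIRST(E) \ {ε} = { 'a', 'id' }
E is nullable (ε ∈ FIRST(E)), continue to the next symbol.
All symbols are nullable, so ε is in the result.
FIRST(E E E) = { 'a', 'id', ε }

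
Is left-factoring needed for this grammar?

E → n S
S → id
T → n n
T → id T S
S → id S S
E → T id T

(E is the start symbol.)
Yes, S has productions with common prefix 'id'

Left-factoring is needed when two productions for the same non-terminal
share a common prefix on the right-hand side.

Productions for E:
  E → n S
  E → T id T
Productions for S:
  S → id
  S → id S S
Productions for T:
  T → n n
  T → id T S

Found common prefix 'id' in productions for S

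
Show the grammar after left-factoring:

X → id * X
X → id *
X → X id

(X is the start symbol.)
Left-factoring transforms A → αβ₁ | αβ₂ into A → αA' and A' → β₁ | β₂
(α is the longest common prefix among the alternatives). Repeat until
no nonterminal has two alternatives with a common prefix.

Round 1: X has alternatives sharing prefix 'id *'. Introduce X': X → id * X'
  Add: X' → X
  Add: X' → ε

No remaining common prefixes — done.

Resulting grammar:
X → id * X'
X' → X
X' → ε
X → X id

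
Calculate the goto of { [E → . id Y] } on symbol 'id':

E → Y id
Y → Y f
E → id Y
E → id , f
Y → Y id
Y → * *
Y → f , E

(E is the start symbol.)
GOTO(I, 'id') = CLOSURE({ [A → αX.β] : [A → α.Xβ] ∈ I, X = 'id' })

Items with dot before 'id', with the dot advanced:
  [E → . id Y] → [E → id . Y]
Closure of the advanced items:
  [E → id . Y] has the dot before Y: add [Y → . Y f], [Y → . Y id], [Y → . * *], [Y → . f , E]

GOTO = { [E → id . Y], [Y → . * *], [Y → . Y f], [Y → . Y id], [Y → . f , E] }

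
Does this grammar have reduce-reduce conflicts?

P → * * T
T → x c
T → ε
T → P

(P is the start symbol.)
Augment with P' → P and build the canonical LR(0) collection (I0 = CLOSURE({[P' → . P]}), then GOTO on every symbol after a dot until no new states appear). It has 8 states:
  I0: { [P → . * * T], [P' → . P] }  — shift
  I1: { [P → * . * T] }  — shift
  I2: { [P' → P .] }  — accept
  I3: { [P → * * . T], [P → . * * T], [T → . P], [T → . x c], [T → .] }  — shift, reduce
  I4: { [T → P .] }  — reduce
  I5: { [P → * * T .] }  — reduce
  I6: { [T → x . c] }  — shift
  I7: { [T → x c .] }  — reduce

No state contains more than one complete item.

Answer: No reduce-reduce conflicts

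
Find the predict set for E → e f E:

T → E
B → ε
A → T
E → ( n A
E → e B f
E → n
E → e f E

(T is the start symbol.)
{ 'e' }

PREDICT(E → e f E) = (FIRST(RHS) \ {ε}) ∪ (FOLLOW(E) if ε ∈ FIRST(RHS), i.e. RHS ⇒* ε)
FIRST(e f E) = { 'e' }
ε ∉ FIRST(e f E), so FOLLOW(E) is not added.
PREDICT(E → e f E) = { 'e' }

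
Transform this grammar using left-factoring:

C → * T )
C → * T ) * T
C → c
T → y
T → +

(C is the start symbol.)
C → * T ) C'
C' → ε
C' → * T
C → c
T → y
T → +

Left-factoring transforms A → αβ₁ | αβ₂ into A → αA' and A' → β₁ | β₂
(α is the longest common prefix among the alternatives). Repeat until
no nonterminal has two alternatives with a common prefix.

Round 1: C has alternatives sharing prefix '* T )'. Introduce C': C → * T ) C'
  Add: C' → ε
  Add: C' → * T

No remaining common prefixes — done.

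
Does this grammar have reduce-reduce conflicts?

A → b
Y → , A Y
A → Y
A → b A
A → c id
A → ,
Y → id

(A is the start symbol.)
No reduce-reduce conflicts

A reduce-reduce conflict occurs when an LR(0) state has two complete items [A → α .] and [B → β .] — both call for a reduction, and with no lookahead the parser cannot choose between them.

Augment with A' → A and build the canonical LR(0) collection (I0 = CLOSURE({[A' → . A]}), then GOTO on every symbol after a dot until no new states appear). It has 12 states:
  I0: { [A → . ,], [A → . Y], [A → . b A], [A → . b], [A → . c id], [A' → . A], [Y → . , A Y], [Y → . id] }  — shift
  I1: { [A → , .], [A → . ,], [A → . Y], [A → . b A], [A → . b], [A → . c id], [Y → , . A Y], [Y → . , A Y], [Y → . id] }  — shift, reduce
  I2: { [A' → A .] }  — accept
  I3: { [A → Y .] }  — reduce
  I4: { [A → . ,], [A → . Y], [A → . b A], [A → . b], [A → . c id], [A → b . A], [A → b .], [Y → . , A Y], [Y → . id] }  — shift, reduce
  I5: { [A → c . id] }  — shift
  I6: { [Y → id .] }  — reduce
  I7: { [A → c id .] }  — reduce
  I8: { [A → b A .] }  — reduce
  I9: { [Y → , A . Y], [Y → . , A Y], [Y → . id] }  — shift
  I10: { [A → . ,], [A → . Y], [A → . b A], [A → . b], [A → . c id], [Y → , . A Y], [Y → . , A Y], [Y → . id] }  — shift
  I11: { [Y → , A Y .] }  — reduce

No state contains more than one complete item.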